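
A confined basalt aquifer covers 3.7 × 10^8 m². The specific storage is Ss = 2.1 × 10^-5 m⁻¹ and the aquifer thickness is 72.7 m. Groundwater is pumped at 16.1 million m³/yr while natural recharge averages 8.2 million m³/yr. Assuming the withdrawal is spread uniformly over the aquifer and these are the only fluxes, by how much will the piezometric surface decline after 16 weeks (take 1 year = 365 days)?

Δh ≈ 4.29 m

S = Ss × b = 2.1 × 10^-5 m⁻¹ × 72.7 m = 1.527 × 10^-3
Net abstraction = 16.1 − 8.2 = 7.9 million m³/yr
Q_net = 7.9 million m³/yr = 21640 m³/d
t = 16 weeks = 112 d
ΔV = Q × t = 21640 m³/d × 112 d = 2.424 × 10^6 m³
Δh = ΔV / (S × A) = 2.424 × 10^6 / (0.001527 × 3.7 × 10^8) = 4.291 m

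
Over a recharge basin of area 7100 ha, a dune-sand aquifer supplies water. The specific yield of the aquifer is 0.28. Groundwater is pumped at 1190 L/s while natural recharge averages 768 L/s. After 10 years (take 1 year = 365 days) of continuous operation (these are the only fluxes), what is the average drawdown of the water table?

A = 7100 ha = 7.1 × 10^7 m²
Net abstraction = 1190 − 768 = 422 L/s
Q_net = 422 L/s = 36460 m³/d
t = 10 years = 3650 d
ΔV = Q × t = 36460 m³/d × 3650 d = 1.331 × 10^8 m³
Δh = ΔV / (Sy × A) = 1.331 × 10^8 / (0.28 × 7.1 × 10^7) = 6.694 m

Δh ≈ 6.69 m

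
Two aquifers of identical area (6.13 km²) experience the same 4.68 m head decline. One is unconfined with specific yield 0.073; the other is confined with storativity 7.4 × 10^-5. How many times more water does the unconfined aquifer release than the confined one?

ΔV_u / ΔV_c ≈ 986

A = 6.13 km² = 6.13 × 10^6 m²
Unconfined: ΔV_u = Sy × A × Δh = 0.073 × 6.13 × 10^6 × 4.68 = 2.094 × 10^6 m³
Confined: ΔV_c = S × A × Δh = 7.4 × 10^-5 × 6.13 × 10^6 × 4.68 = 2123 m³
Ratio = ΔV_u / ΔV_c = Sy / S = 0.073 / 7.4 × 10^-5 = 986.5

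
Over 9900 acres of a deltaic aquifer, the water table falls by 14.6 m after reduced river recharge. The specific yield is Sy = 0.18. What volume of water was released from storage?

A = 9900 acres = 4.006 × 10^7 m²
ΔV = Sy × A × Δh = 0.18 × 4.006 × 10^7 m² × 14.6 m = 1.053 × 10^8 m³

ΔV ≈ 1.05 × 10^8 m³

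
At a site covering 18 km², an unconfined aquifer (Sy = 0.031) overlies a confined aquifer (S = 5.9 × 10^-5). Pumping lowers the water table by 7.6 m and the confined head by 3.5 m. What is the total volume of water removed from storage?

ΔV ≈ 4.24 × 10^6 m³

A = 18 km² = 1.8 × 10^7 m²
Unconfined: ΔV_u = Sy × A × Δh_u = 0.031 × 1.8 × 10^7 × 7.6 = 4.241 × 10^6 m³
Confined: ΔV_c = S × A × Δh_c = 5.9 × 10^-5 × 1.8 × 10^7 × 3.5 = 3717 m³
Total ΔV = 4.241 × 10^6 + 3717 = 4.245 × 10^6 m³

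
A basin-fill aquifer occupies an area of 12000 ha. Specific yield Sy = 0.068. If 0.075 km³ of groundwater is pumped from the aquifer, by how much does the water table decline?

Δh ≈ 9.19 m

A = 12000 ha = 1.2 × 10^8 m²
ΔV = 0.075 km³ = 7.5 × 10^7 m³
Δh = ΔV / (Sy × A) = 7.5 × 10^7 m³ / (0.068 × 1.2 × 10^8 m²) = 9.191 m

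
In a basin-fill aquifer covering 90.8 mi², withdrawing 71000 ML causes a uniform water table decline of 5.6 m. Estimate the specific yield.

Sy ≈ 0.054

A = 90.8 mi² = 2.352 × 10^8 m²
ΔV = 71000 ML = 7.1 × 10^7 m³
Sy = ΔV / (A × Δh) = 7.1 × 10^7 m³ / (2.352 × 10^8 m² × 5.6 m) = 0.05391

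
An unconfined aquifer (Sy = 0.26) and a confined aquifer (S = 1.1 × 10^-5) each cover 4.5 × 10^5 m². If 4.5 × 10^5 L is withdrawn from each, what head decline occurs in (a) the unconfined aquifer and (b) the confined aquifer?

Δh_u ≈ 0.00385 m; Δh_c ≈ 90.9 m

ΔV = 4.5 × 10^5 L = 450 m³
Unconfined: Δh_u = ΔV/(Sy·A) = 450/(0.26 × 4.5 × 10^5) = 0.003846 m
Confined: Δh_c = ΔV/(S·A) = 450/(1.1 × 10^-5 × 4.5 × 10^5) = 90.91 m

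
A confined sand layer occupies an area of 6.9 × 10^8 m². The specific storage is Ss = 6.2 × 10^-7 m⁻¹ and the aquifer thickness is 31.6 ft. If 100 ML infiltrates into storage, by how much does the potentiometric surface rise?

b = 31.6 ft = 9.632 m
S = Ss × b = 6.2 × 10^-7 m⁻¹ × 9.632 m = 5.972 × 10^-6
ΔV = 100 ML = 1 × 10^5 m³
Δh = ΔV / (S × A) = 1 × 10^5 m³ / (5.972 × 10^-6 × 6.9 × 10^8 m²) = 24.27 m

Δh ≈ 24.3 m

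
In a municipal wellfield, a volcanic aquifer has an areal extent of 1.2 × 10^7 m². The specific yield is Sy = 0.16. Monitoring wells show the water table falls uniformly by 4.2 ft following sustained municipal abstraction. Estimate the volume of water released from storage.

ΔV ≈ 2.46 × 10^6 m³

Δh = 4.2 ft = 1.28 m
ΔV = Sy × A × Δh = 0.16 × 1.2 × 10^7 m² × 1.28 m = 2.458 × 10^6 m³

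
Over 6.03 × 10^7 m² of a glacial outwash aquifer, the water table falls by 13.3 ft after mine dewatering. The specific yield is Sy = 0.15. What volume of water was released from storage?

Δh = 13.3 ft = 4.054 m
ΔV = Sy × A × Δh = 0.15 × 6.03 × 10^7 m² × 4.054 m = 3.667 × 10^7 m³

ΔV ≈ 3.67 × 10^7 m³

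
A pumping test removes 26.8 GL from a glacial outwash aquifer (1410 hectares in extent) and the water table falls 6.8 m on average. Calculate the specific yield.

Sy ≈ 0.28

A = 1410 hectares = 1.41 × 10^7 m²
ΔV = 26.8 GL = 2.68 × 10^7 m³
Sy = ΔV / (A × Δh) = 2.68 × 10^7 m³ / (1.41 × 10^7 m² × 6.8 m) = 0.2795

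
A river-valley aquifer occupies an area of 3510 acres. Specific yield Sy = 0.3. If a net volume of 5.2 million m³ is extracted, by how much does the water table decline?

A = 3510 acres = 1.42 × 10^7 m²
ΔV = 5.2 million m³ = 5.2 × 10^6 m³
Δh = ΔV / (Sy × A) = 5.2 × 10^6 m³ / (0.3 × 1.42 × 10^7 m²) = 1.22 m

Δh ≈ 1.22 m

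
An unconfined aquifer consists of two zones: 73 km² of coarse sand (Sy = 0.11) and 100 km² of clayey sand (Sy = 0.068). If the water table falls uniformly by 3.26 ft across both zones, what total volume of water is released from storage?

ΔV ≈ 1.47 × 10^7 m³

A₁ = 73 km² = 7.3 × 10^7 m²; A₂ = 100 km² = 1 × 10^8 m²
Δh = 3.26 ft = 0.9936 m
ΔV₁ = 0.11 × 7.3 × 10^7 × 0.9936 = 7.979 × 10^6 m³
ΔV₂ = 0.068 × 1 × 10^8 × 0.9936 = 6.757 × 10^6 m³
ΔV = ΔV₁ + ΔV₂ = 1.474 × 10^7 m³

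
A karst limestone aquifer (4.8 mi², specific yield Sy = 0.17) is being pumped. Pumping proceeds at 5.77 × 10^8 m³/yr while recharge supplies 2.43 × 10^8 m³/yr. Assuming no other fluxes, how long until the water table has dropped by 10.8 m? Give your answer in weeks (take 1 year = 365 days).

A = 4.8 mi² = 1.243 × 10^7 m²
ΔV = Sy × A × Δh = 0.17 × 1.243 × 10^7 × 10.8 = 2.283 × 10^7 m³
Net withdrawal = 5.77 × 10^8 − 2.43 × 10^8 = 3.34 × 10^8 m³/yr = 9.151 × 10^5 m³/d
t = ΔV / Q = 2.283 × 10^7 m³ / 9.151 × 10^5 m³/d = 24.94 d
t = 24.94 d ≈ 3.563 weeks

t ≈ 3.56 weeks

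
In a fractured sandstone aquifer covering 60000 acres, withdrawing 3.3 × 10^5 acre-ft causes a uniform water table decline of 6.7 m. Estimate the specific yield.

Sy ≈ 0.25

A = 60000 acres = 2.428 × 10^8 m²
ΔV = 3.3 × 10^5 acre-ft = 4.07 × 10^8 m³
Sy = ΔV / (A × Δh) = 4.07 × 10^8 m³ / (2.428 × 10^8 m² × 6.7 m) = 0.2502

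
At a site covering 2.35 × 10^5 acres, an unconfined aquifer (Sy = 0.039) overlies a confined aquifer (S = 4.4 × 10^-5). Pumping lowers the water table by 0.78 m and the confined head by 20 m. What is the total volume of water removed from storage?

A = 2.35 × 10^5 acres = 9.51 × 10^8 m²
Unconfined: ΔV_u = Sy × A × Δh_u = 0.039 × 9.51 × 10^8 × 0.78 = 2.893 × 10^7 m³
Confined: ΔV_c = S × A × Δh_c = 4.4 × 10^-5 × 9.51 × 10^8 × 20 = 8.369 × 10^5 m³
Total ΔV = 2.893 × 10^7 + 8.369 × 10^5 = 2.977 × 10^7 m³

ΔV ≈ 2.98 × 10^7 m³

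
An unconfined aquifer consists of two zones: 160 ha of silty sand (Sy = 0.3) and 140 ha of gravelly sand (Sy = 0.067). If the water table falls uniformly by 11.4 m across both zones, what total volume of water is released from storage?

A₁ = 160 ha = 1.6 × 10^6 m²; A₂ = 140 ha = 1.4 × 10^6 m²
ΔV₁ = 0.3 × 1.6 × 10^6 × 11.4 = 5.472 × 10^6 m³
ΔV₂ = 0.067 × 1.4 × 10^6 × 11.4 = 1.069 × 10^6 m³
ΔV = ΔV₁ + ΔV₂ = 6.541 × 10^6 m³

ΔV ≈ 6.54 × 10^6 m³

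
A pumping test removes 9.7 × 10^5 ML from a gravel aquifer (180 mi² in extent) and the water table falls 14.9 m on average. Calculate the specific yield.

Sy ≈ 0.14

A = 180 mi² = 4.662 × 10^8 m²
ΔV = 9.7 × 10^5 ML = 9.7 × 10^8 m³
Sy = ΔV / (A × Δh) = 9.7 × 10^8 m³ / (4.662 × 10^8 m² × 14.9 m) = 0.1396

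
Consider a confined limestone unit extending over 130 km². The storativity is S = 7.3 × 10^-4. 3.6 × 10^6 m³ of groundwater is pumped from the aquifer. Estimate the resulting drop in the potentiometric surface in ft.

Δh ≈ 124 ft

A = 130 km² = 1.3 × 10^8 m²
Δh = ΔV / (S × A) = 3.6 × 10^6 m³ / (7.3 × 10^-4 × 1.3 × 10^8 m²) = 37.93 m
Δh = 37.93 m = 124.5 ft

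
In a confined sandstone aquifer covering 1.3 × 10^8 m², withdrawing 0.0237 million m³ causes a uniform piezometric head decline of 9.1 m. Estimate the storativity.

ΔV = 0.0237 million m³ = 23700 m³
S = ΔV / (A × Δh) = 23700 m³ / (1.3 × 10^8 m² × 9.1 m) = 2.003 × 10^-5

S ≈ 2 × 10^-5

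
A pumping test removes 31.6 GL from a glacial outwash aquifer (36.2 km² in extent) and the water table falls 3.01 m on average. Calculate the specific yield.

Sy ≈ 0.29

A = 36.2 km² = 3.62 × 10^7 m²
ΔV = 31.6 GL = 3.16 × 10^7 m³
Sy = ΔV / (A × Δh) = 3.16 × 10^7 m³ / (3.62 × 10^7 m² × 3.01 m) = 0.29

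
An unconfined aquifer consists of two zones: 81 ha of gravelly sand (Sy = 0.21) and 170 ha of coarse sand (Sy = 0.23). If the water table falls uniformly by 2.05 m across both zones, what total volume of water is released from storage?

A₁ = 81 ha = 8.1 × 10^5 m²; A₂ = 170 ha = 1.7 × 10^6 m²
ΔV₁ = 0.21 × 8.1 × 10^5 × 2.05 = 3.487 × 10^5 m³
ΔV₂ = 0.23 × 1.7 × 10^6 × 2.05 = 8.015 × 10^5 m³
ΔV = ΔV₁ + ΔV₂ = 1.15 × 10^6 m³

ΔV ≈ 1.15 × 10^6 m³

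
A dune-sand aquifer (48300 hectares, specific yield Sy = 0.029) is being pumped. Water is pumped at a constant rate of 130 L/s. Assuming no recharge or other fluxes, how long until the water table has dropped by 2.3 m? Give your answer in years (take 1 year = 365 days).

A = 48300 hectares = 4.83 × 10^8 m²
ΔV = Sy × A × Δh = 0.029 × 4.83 × 10^8 × 2.3 = 3.222 × 10^7 m³
Q = 130 L/s = 11230 m³/d
t = ΔV / Q = 3.222 × 10^7 m³ / 11230 m³/d = 2868 d
t = 2868 d ≈ 7.858 years

t ≈ 7.86 years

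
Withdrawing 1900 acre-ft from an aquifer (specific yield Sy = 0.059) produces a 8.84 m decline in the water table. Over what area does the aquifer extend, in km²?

A ≈ 4.49 km²

ΔV = 1900 acre-ft = 2.344 × 10^6 m³
A = ΔV / (Sy × Δh) = 2.344 × 10^6 / (0.059 × 8.84) = 4.493 × 10^6 m²
A = 4.493 × 10^6 m² = 4.493 km²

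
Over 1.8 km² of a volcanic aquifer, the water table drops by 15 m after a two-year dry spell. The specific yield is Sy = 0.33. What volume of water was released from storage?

ΔV ≈ 8.91 × 10^6 m³

A = 1.8 km² = 1.8 × 10^6 m²
ΔV = Sy × A × Δh = 0.33 × 1.8 × 10^6 m² × 15 m = 8.91 × 10^6 m³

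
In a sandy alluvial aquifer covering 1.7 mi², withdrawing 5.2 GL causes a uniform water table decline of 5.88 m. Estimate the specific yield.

Sy ≈ 0.2

A = 1.7 mi² = 4.403 × 10^6 m²
ΔV = 5.2 GL = 5.2 × 10^6 m³
Sy = ΔV / (A × Δh) = 5.2 × 10^6 m³ / (4.403 × 10^6 m² × 5.88 m) = 0.2009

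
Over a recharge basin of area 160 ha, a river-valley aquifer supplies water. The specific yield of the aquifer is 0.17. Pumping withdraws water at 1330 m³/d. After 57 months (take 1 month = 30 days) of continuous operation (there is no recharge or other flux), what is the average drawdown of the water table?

Δh ≈ 8.36 m

A = 160 ha = 1.6 × 10^6 m²
t = 57 months = 1710 d
ΔV = Q × t = 1330 m³/d × 1710 d = 2.274 × 10^6 m³
Δh = ΔV / (Sy × A) = 2.274 × 10^6 / (0.17 × 1.6 × 10^6) = 8.361 m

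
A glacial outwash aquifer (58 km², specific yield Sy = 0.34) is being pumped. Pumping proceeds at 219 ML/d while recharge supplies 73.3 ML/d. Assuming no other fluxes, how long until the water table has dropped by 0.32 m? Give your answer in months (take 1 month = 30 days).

A = 58 km² = 5.8 × 10^7 m²
ΔV = Sy × A × Δh = 0.34 × 5.8 × 10^7 × 0.32 = 6.31 × 10^6 m³
Net withdrawal = 219 − 73.3 = 145.7 ML/d = 1.457 × 10^5 m³/d
t = ΔV / Q = 6.31 × 10^6 m³ / 1.457 × 10^5 m³/d = 43.31 d
t = 43.31 d ≈ 1.444 months

t ≈ 1.44 months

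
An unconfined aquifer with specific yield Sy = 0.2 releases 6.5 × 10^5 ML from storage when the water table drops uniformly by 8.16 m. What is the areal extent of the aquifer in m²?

A ≈ 3.98 × 10^8 m²

ΔV = 6.5 × 10^5 ML = 6.5 × 10^8 m³
A = ΔV / (Sy × Δh) = 6.5 × 10^8 / (0.2 × 8.16) = 3.983 × 10^8 m²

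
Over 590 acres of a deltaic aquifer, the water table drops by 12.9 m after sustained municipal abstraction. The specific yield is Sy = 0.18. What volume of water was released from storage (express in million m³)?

ΔV ≈ 5.54 million m³

A = 590 acres = 2.388 × 10^6 m²
ΔV = Sy × A × Δh = 0.18 × 2.388 × 10^6 m² × 12.9 m = 5.544 × 10^6 m³
ΔV = 5.544 × 10^6 m³ = 5.544 million m³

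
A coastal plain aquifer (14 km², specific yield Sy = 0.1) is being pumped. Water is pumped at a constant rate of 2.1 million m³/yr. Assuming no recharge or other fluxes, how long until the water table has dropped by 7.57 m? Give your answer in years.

A = 14 km² = 1.4 × 10^7 m²
ΔV = Sy × A × Δh = 0.1 × 1.4 × 10^7 × 7.57 = 1.06 × 10^7 m³
Q = 2.1 million m³/yr = 5753 m³/d
t = ΔV / Q = 1.06 × 10^7 m³ / 5753 m³/d = 1842 d
t = 1842 d ≈ 5.047 years

t ≈ 5.05 years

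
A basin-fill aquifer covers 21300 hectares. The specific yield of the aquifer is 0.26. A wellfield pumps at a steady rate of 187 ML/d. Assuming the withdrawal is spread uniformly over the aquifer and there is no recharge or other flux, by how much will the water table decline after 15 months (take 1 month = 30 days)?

Δh ≈ 1.52 m

A = 21300 hectares = 2.13 × 10^8 m²
Q = 187 ML/d = 1.87 × 10^5 m³/d
t = 15 months = 450 d
ΔV = Q × t = 1.87 × 10^5 m³/d × 450 d = 8.415 × 10^7 m³
Δh = ΔV / (Sy × A) = 8.415 × 10^7 / (0.26 × 2.13 × 10^8) = 1.52 m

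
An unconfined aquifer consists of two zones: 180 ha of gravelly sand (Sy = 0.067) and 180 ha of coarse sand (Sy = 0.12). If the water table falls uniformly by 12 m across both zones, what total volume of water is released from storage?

ΔV ≈ 4.04 × 10^6 m³

A₁ = 180 ha = 1.8 × 10^6 m²; A₂ = 180 ha = 1.8 × 10^6 m²
ΔV₁ = 0.067 × 1.8 × 10^6 × 12 = 1.447 × 10^6 m³
ΔV₂ = 0.12 × 1.8 × 10^6 × 12 = 2.592 × 10^6 m³
ΔV = ΔV₁ + ΔV₂ = 4.039 × 10^6 m³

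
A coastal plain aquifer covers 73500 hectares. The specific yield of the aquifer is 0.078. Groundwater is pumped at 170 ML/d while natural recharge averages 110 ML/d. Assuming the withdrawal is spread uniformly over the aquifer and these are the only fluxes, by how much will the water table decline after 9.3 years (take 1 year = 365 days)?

A = 73500 hectares = 7.35 × 10^8 m²
Net abstraction = 170 − 110 = 60 ML/d
Q_net = 60 ML/d = 60000 m³/d
t = 9.3 years = 3395 d
ΔV = Q × t = 60000 m³/d × 3395 d = 2.037 × 10^8 m³
Δh = ΔV / (Sy × A) = 2.037 × 10^8 / (0.078 × 7.35 × 10^8) = 3.553 m

Δh ≈ 3.55 m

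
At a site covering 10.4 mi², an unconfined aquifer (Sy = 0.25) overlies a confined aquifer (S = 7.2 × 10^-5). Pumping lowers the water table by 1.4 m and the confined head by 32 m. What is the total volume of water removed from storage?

A = 10.4 mi² = 2.694 × 10^7 m²
Unconfined: ΔV_u = Sy × A × Δh_u = 0.25 × 2.694 × 10^7 × 1.4 = 9.428 × 10^6 m³
Confined: ΔV_c = S × A × Δh_c = 7.2 × 10^-5 × 2.694 × 10^7 × 32 = 62060 m³
Total ΔV = 9.428 × 10^6 + 62060 = 9.49 × 10^6 m³

ΔV ≈ 9.49 × 10^6 m³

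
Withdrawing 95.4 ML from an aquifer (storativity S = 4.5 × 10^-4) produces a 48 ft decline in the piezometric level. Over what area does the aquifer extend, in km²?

Δh = 48 ft = 14.63 m
ΔV = 95.4 ML = 95400 m³
A = ΔV / (S × Δh) = 95400 / (4.5 × 10^-4 × 14.63) = 1.449 × 10^7 m²
A = 1.449 × 10^7 m² = 14.49 km²

A ≈ 14.5 km²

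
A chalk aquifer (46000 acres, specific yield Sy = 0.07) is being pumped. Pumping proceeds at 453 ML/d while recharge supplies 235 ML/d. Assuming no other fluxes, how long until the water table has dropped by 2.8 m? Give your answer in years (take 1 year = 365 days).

t ≈ 0.459 years

A = 46000 acres = 1.862 × 10^8 m²
ΔV = Sy × A × Δh = 0.07 × 1.862 × 10^8 × 2.8 = 3.649 × 10^7 m³
Net withdrawal = 453 − 235 = 218 ML/d = 2.18 × 10^5 m³/d
t = ΔV / Q = 3.649 × 10^7 m³ / 2.18 × 10^5 m³/d = 167.4 d
t = 167.4 d ≈ 0.4585 years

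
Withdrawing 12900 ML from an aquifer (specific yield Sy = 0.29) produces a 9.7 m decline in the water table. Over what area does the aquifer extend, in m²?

ΔV = 12900 ML = 1.29 × 10^7 m³
A = ΔV / (Sy × Δh) = 1.29 × 10^7 / (0.29 × 9.7) = 4.586 × 10^6 m²

A ≈ 4.59 × 10^6 m²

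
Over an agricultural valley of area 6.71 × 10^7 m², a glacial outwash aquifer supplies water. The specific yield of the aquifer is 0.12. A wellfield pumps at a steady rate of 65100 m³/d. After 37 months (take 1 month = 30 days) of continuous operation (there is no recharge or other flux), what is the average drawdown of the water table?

t = 37 months = 1110 d
ΔV = Q × t = 65100 m³/d × 1110 d = 7.226 × 10^7 m³
Δh = ΔV / (Sy × A) = 7.226 × 10^7 / (0.12 × 6.71 × 10^7) = 8.974 m

Δh ≈ 8.97 m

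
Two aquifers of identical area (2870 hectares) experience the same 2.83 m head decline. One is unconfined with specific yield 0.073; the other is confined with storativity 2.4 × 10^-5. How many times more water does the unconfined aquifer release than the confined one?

A = 2870 hectares = 2.87 × 10^7 m²
Unconfined: ΔV_u = Sy × A × Δh = 0.073 × 2.87 × 10^7 × 2.83 = 5.929 × 10^6 m³
Confined: ΔV_c = S × A × Δh = 2.4 × 10^-5 × 2.87 × 10^7 × 2.83 = 1949 m³
Ratio = ΔV_u / ΔV_c = Sy / S = 0.073 / 2.4 × 10^-5 = 3042

ΔV_u / ΔV_c ≈ 3040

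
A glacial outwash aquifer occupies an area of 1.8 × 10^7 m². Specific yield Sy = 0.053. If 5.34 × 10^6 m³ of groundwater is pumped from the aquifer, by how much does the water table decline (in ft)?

Δh = ΔV / (Sy × A) = 5.34 × 10^6 m³ / (0.053 × 1.8 × 10^7 m²) = 5.597 m
Δh = 5.597 m = 18.36 ft

Δh ≈ 18.4 ft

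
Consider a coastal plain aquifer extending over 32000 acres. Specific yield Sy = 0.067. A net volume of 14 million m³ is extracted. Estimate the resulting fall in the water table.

A = 32000 acres = 1.295 × 10^8 m²
ΔV = 14 million m³ = 1.4 × 10^7 m³
Δh = ΔV / (Sy × A) = 1.4 × 10^7 m³ / (0.067 × 1.295 × 10^8 m²) = 1.614 m

Δh ≈ 1.61 m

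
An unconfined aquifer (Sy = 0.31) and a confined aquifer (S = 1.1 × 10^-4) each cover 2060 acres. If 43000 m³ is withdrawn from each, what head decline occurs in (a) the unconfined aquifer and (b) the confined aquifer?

A = 2060 acres = 8.337 × 10^6 m²
Unconfined: Δh_u = ΔV/(Sy·A) = 43000/(0.31 × 8.337 × 10^6) = 0.01664 m
Confined: Δh_c = ΔV/(S·A) = 43000/(1.1 × 10^-4 × 8.337 × 10^6) = 46.89 m

Δh_u ≈ 0.0166 m; Δh_c ≈ 46.9 m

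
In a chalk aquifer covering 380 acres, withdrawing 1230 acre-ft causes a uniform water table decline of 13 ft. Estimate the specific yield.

A = 380 acres = 1.538 × 10^6 m²
Δh = 13 ft = 3.962 m
ΔV = 1230 acre-ft = 1.517 × 10^6 m³
Sy = ΔV / (A × Δh) = 1.517 × 10^6 m³ / (1.538 × 10^6 m² × 3.962 m) = 0.249

Sy ≈ 0.25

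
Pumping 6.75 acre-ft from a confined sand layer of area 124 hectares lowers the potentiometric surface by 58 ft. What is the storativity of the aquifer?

A = 124 hectares = 1.24 × 10^6 m²
Δh = 58 ft = 17.68 m
ΔV = 6.75 acre-ft = 8326 m³
S = ΔV / (A × Δh) = 8326 m³ / (1.24 × 10^6 m² × 17.68 m) = 3.798 × 10^-4

S ≈ 3.8 × 10^-4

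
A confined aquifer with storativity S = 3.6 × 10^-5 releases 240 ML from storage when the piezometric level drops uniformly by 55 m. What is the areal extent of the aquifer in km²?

A ≈ 121 km²

ΔV = 240 ML = 2.4 × 10^5 m³
A = ΔV / (S × Δh) = 2.4 × 10^5 / (3.6 × 10^-5 × 55) = 1.212 × 10^8 m²
A = 1.212 × 10^8 m² = 121.2 km²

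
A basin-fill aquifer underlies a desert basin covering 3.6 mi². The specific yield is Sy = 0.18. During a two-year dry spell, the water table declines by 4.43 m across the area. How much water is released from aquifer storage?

A = 3.6 mi² = 9.324 × 10^6 m²
ΔV = Sy × A × Δh = 0.18 × 9.324 × 10^6 m² × 4.43 m = 7.435 × 10^6 m³

ΔV ≈ 7.43 × 10^6 m³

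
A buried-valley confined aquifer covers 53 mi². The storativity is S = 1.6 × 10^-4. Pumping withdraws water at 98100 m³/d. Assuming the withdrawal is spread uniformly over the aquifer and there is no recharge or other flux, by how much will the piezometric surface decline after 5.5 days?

A = 53 mi² = 1.373 × 10^8 m²
ΔV = Q × t = 98100 m³/d × 5.5 d = 5.396 × 10^5 m³
Δh = ΔV / (S × A) = 5.396 × 10^5 / (1.6 × 10^-4 × 1.373 × 10^8) = 24.57 m

Δh ≈ 24.6 m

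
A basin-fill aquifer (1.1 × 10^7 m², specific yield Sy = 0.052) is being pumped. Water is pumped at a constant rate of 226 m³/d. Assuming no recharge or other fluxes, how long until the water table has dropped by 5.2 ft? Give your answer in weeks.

t ≈ 573 weeks

Δh = 5.2 ft = 1.585 m
ΔV = Sy × A × Δh = 0.052 × 1.1 × 10^7 × 1.585 = 9.066 × 10^5 m³
t = ΔV / Q = 9.066 × 10^5 m³ / 226 m³/d = 4011 d
t = 4011 d ≈ 573.1 weeks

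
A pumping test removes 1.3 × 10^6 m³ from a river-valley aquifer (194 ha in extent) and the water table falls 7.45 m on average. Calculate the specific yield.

A = 194 ha = 1.94 × 10^6 m²
Sy = ΔV / (A × Δh) = 1.3 × 10^6 m³ / (1.94 × 10^6 m² × 7.45 m) = 0.08995

Sy ≈ 0.09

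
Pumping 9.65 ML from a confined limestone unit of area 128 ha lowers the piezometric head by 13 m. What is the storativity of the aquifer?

S ≈ 5.8 × 10^-4

A = 128 ha = 1.28 × 10^6 m²
ΔV = 9.65 ML = 9650 m³
S = ΔV / (A × Δh) = 9650 m³ / (1.28 × 10^6 m² × 13 m) = 5.799 × 10^-4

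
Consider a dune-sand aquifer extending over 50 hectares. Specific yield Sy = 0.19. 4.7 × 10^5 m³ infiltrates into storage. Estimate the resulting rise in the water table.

A = 50 hectares = 5 × 10^5 m²
Δh = ΔV / (Sy × A) = 4.7 × 10^5 m³ / (0.19 × 5 × 10^5 m²) = 4.947 m

Δh ≈ 4.95 m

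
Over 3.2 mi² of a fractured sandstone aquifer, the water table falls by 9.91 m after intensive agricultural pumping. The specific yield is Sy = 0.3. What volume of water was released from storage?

ΔV ≈ 2.46 × 10^7 m³

A = 3.2 mi² = 8.288 × 10^6 m²
ΔV = Sy × A × Δh = 0.3 × 8.288 × 10^6 m² × 9.91 m = 2.464 × 10^7 m³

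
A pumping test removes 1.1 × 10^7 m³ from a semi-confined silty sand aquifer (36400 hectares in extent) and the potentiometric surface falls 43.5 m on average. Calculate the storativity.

A = 36400 hectares = 3.64 × 10^8 m²
S = ΔV / (A × Δh) = 1.1 × 10^7 m³ / (3.64 × 10^8 m² × 43.5 m) = 6.947 × 10^-4

S ≈ 6.9 × 10^-4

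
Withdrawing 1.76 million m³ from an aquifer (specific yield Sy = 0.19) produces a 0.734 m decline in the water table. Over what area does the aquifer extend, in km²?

A ≈ 12.6 km²

ΔV = 1.76 million m³ = 1.76 × 10^6 m³
A = ΔV / (Sy × Δh) = 1.76 × 10^6 / (0.19 × 0.734) = 1.262 × 10^7 m²
A = 1.262 × 10^7 m² = 12.62 km²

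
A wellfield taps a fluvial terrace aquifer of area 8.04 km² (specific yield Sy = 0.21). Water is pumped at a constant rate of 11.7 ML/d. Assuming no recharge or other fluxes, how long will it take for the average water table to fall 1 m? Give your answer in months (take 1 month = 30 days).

A = 8.04 km² = 8.04 × 10^6 m²
ΔV = Sy × A × Δh = 0.21 × 8.04 × 10^6 × 1 = 1.688 × 10^6 m³
Q = 11.7 ML/d = 11700 m³/d
t = ΔV / Q = 1.688 × 10^6 m³ / 11700 m³/d = 144.3 d
t = 144.3 d ≈ 4.81 months

t ≈ 4.81 months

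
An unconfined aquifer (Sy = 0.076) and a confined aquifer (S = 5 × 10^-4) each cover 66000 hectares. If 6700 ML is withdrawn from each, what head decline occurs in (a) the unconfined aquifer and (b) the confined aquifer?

A = 66000 hectares = 6.6 × 10^8 m²
ΔV = 6700 ML = 6.7 × 10^6 m³
Unconfined: Δh_u = ΔV/(Sy·A) = 6.7 × 10^6/(0.076 × 6.6 × 10^8) = 0.1336 m
Confined: Δh_c = ΔV/(S·A) = 6.7 × 10^6/(5 × 10^-4 × 6.6 × 10^8) = 20.3 m

Δh_u ≈ 0.134 m; Δh_c ≈ 20.3 m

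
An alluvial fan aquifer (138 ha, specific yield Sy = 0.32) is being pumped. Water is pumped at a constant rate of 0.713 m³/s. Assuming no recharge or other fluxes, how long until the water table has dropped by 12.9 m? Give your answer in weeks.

t ≈ 13.2 weeks

A = 138 ha = 1.38 × 10^6 m²
ΔV = Sy × A × Δh = 0.32 × 1.38 × 10^6 × 12.9 = 5.697 × 10^6 m³
Q = 0.713 m³/s = 61600 m³/d
t = ΔV / Q = 5.697 × 10^6 m³ / 61600 m³/d = 92.47 d
t = 92.47 d ≈ 13.21 weeks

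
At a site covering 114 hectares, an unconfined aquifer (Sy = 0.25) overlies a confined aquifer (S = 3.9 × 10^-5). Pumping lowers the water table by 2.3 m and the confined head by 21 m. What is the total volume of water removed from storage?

ΔV ≈ 6.56 × 10^5 m³

A = 114 hectares = 1.14 × 10^6 m²
Unconfined: ΔV_u = Sy × A × Δh_u = 0.25 × 1.14 × 10^6 × 2.3 = 6.555 × 10^5 m³
Confined: ΔV_c = S × A × Δh_c = 3.9 × 10^-5 × 1.14 × 10^6 × 21 = 933.7 m³
Total ΔV = 6.555 × 10^5 + 933.7 = 6.564 × 10^5 m³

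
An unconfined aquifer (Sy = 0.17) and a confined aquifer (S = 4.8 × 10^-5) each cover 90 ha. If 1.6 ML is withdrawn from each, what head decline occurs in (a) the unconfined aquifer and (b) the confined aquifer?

Δh_u ≈ 0.0105 m; Δh_c ≈ 37 m

A = 90 ha = 9 × 10^5 m²
ΔV = 1.6 ML = 1600 m³
Unconfined: Δh_u = ΔV/(Sy·A) = 1600/(0.17 × 9 × 10^5) = 0.01046 m
Confined: Δh_c = ΔV/(S·A) = 1600/(4.8 × 10^-5 × 9 × 10^5) = 37.04 m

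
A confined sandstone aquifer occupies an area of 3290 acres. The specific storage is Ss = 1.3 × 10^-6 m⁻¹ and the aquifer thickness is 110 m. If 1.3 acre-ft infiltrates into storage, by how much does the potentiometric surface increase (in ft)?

S = Ss × b = 1.3 × 10^-6 m⁻¹ × 110 m = 1.43 × 10^-4
A = 3290 acres = 1.331 × 10^7 m²
ΔV = 1.3 acre-ft = 1604 m³
Δh = ΔV / (S × A) = 1604 m³ / (1.43 × 10^-4 × 1.331 × 10^7 m²) = 0.8422 m
Δh = 0.8422 m = 2.763 ft

Δh ≈ 2.76 ft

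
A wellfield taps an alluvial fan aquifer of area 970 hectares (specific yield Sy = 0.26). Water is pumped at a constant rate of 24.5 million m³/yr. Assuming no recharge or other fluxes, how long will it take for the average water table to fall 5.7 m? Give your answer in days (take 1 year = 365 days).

A = 970 hectares = 9.7 × 10^6 m²
ΔV = Sy × A × Δh = 0.26 × 9.7 × 10^6 × 5.7 = 1.438 × 10^7 m³
Q = 24.5 million m³/yr = 67120 m³/d
t = ΔV / Q = 1.438 × 10^7 m³ / 67120 m³/d = 214.2 d

t ≈ 214 days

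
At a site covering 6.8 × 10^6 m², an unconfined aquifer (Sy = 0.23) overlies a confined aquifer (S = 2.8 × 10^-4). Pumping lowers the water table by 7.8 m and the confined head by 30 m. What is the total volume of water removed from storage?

Unconfined: ΔV_u = Sy × A × Δh_u = 0.23 × 6.8 × 10^6 × 7.8 = 1.22 × 10^7 m³
Confined: ΔV_c = S × A × Δh_c = 2.8 × 10^-4 × 6.8 × 10^6 × 30 = 57120 m³
Total ΔV = 1.22 × 10^7 + 57120 = 1.226 × 10^7 m³

ΔV ≈ 1.23 × 10^7 m³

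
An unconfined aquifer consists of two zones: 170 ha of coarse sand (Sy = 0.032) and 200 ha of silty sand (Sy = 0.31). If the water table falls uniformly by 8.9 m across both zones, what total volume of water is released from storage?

A₁ = 170 ha = 1.7 × 10^6 m²; A₂ = 200 ha = 2 × 10^6 m²
ΔV₁ = 0.032 × 1.7 × 10^6 × 8.9 = 4.842 × 10^5 m³
ΔV₂ = 0.31 × 2 × 10^6 × 8.9 = 5.518 × 10^6 m³
ΔV = ΔV₁ + ΔV₂ = 6.002 × 10^6 m³

ΔV ≈ 6 × 10^6 m³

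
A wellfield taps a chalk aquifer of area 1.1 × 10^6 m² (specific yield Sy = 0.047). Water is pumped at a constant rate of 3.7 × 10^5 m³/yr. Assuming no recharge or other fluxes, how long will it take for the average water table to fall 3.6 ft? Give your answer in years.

Δh = 3.6 ft = 1.097 m
ΔV = Sy × A × Δh = 0.047 × 1.1 × 10^6 × 1.097 = 56730 m³
Q = 3.7 × 10^5 m³/yr = 1014 m³/d
t = ΔV / Q = 56730 m³ / 1014 m³/d = 55.96 d
t = 55.96 d ≈ 0.1533 years

t ≈ 0.153 years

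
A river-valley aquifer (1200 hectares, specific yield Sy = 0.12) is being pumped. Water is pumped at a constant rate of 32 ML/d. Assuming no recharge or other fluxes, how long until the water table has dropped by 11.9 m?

A = 1200 hectares = 1.2 × 10^7 m²
ΔV = Sy × A × Δh = 0.12 × 1.2 × 10^7 × 11.9 = 1.714 × 10^7 m³
Q = 32 ML/d = 32000 m³/d
t = ΔV / Q = 1.714 × 10^7 m³ / 32000 m³/d = 535.5 d

t ≈ 536 days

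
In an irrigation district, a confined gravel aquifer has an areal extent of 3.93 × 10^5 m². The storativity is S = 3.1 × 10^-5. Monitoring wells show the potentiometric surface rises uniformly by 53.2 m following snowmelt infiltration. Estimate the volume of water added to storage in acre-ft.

ΔV = S × A × Δh = 3.1 × 10^-5 × 3.93 × 10^5 m² × 53.2 m = 648.1 m³
ΔV = 648.1 m³ = 0.5255 acre-ft

ΔV ≈ 0.525 acre-ft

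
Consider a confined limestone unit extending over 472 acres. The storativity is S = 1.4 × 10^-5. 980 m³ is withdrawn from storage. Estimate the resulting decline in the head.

A = 472 acres = 1.91 × 10^6 m²
Δh = ΔV / (S × A) = 980 m³ / (1.4 × 10^-5 × 1.91 × 10^6 m²) = 36.65 m

Δh ≈ 36.6 m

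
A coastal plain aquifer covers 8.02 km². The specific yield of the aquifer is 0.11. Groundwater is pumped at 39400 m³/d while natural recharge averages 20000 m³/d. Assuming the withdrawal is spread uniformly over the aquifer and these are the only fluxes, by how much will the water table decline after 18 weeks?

A = 8.02 km² = 8.02 × 10^6 m²
Net abstraction = 39400 − 20000 = 19400 m³/d
t = 18 weeks = 126 d
ΔV = Q × t = 19400 m³/d × 126 d = 2.444 × 10^6 m³
Δh = ΔV / (Sy × A) = 2.444 × 10^6 / (0.11 × 8.02 × 10^6) = 2.771 m

Δh ≈ 2.77 m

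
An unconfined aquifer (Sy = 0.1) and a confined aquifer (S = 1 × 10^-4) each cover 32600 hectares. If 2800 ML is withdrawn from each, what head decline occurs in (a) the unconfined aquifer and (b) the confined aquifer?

Δh_u ≈ 0.0859 m; Δh_c ≈ 85.9 m

A = 32600 hectares = 3.26 × 10^8 m²
ΔV = 2800 ML = 2.8 × 10^6 m³
Unconfined: Δh_u = ΔV/(Sy·A) = 2.8 × 10^6/(0.1 × 3.26 × 10^8) = 0.08589 m
Confined: Δh_c = ΔV/(S·A) = 2.8 × 10^6/(1 × 10^-4 × 3.26 × 10^8) = 85.89 m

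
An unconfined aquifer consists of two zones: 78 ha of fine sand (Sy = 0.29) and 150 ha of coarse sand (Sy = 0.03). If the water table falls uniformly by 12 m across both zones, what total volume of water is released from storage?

ΔV ≈ 3.25 × 10^6 m³

A₁ = 78 ha = 7.8 × 10^5 m²; A₂ = 150 ha = 1.5 × 10^6 m²
ΔV₁ = 0.29 × 7.8 × 10^5 × 12 = 2.714 × 10^6 m³
ΔV₂ = 0.03 × 1.5 × 10^6 × 12 = 5.4 × 10^5 m³
ΔV = ΔV₁ + ΔV₂ = 3.254 × 10^6 m³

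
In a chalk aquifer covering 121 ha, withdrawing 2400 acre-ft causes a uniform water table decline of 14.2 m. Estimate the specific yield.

Sy ≈ 0.17

A = 121 ha = 1.21 × 10^6 m²
ΔV = 2400 acre-ft = 2.96 × 10^6 m³
Sy = ΔV / (A × Δh) = 2.96 × 10^6 m³ / (1.21 × 10^6 m² × 14.2 m) = 0.1723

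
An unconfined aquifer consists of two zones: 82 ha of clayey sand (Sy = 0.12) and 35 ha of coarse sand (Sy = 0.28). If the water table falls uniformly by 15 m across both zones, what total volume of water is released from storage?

ΔV ≈ 2.95 × 10^6 m³

A₁ = 82 ha = 8.2 × 10^5 m²; A₂ = 35 ha = 3.5 × 10^5 m²
ΔV₁ = 0.12 × 8.2 × 10^5 × 15 = 1.476 × 10^6 m³
ΔV₂ = 0.28 × 3.5 × 10^5 × 15 = 1.47 × 10^6 m³
ΔV = ΔV₁ + ΔV₂ = 2.946 × 10^6 m³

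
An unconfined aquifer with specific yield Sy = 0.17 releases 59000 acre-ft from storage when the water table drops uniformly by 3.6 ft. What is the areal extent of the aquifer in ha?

Δh = 3.6 ft = 1.097 m
ΔV = 59000 acre-ft = 7.278 × 10^7 m³
A = ΔV / (Sy × Δh) = 7.278 × 10^7 / (0.17 × 1.097) = 3.901 × 10^8 m²
A = 3.901 × 10^8 m² = 39010 ha

A ≈ 39000 ha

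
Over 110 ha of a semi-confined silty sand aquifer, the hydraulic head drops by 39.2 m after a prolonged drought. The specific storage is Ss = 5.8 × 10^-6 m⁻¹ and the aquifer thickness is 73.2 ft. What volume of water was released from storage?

b = 73.2 ft = 22.31 m
S = Ss × b = 5.8 × 10^-6 m⁻¹ × 22.31 m = 1.294 × 10^-4
A = 110 ha = 1.1 × 10^6 m²
ΔV = S × A × Δh = 1.294 × 10^-4 × 1.1 × 10^6 m² × 39.2 m = 5580 m³

ΔV ≈ 5580 m³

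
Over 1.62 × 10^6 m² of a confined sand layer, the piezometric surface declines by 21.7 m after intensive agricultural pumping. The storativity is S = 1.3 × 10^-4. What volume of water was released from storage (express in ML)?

ΔV ≈ 4.57 ML

ΔV = S × A × Δh = 1.3 × 10^-4 × 1.62 × 10^6 m² × 21.7 m = 4570 m³
ΔV = 4570 m³ = 4.57 ML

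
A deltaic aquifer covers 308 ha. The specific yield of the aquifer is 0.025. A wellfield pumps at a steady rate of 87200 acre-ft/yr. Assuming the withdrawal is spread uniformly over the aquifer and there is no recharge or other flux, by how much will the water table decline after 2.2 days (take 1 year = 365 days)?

Δh ≈ 8.42 m

A = 308 ha = 3.08 × 10^6 m²
Q = 87200 acre-ft/yr = 2.947 × 10^5 m³/d
ΔV = Q × t = 2.947 × 10^5 m³/d × 2.2 d = 6.483 × 10^5 m³
Δh = ΔV / (Sy × A) = 6.483 × 10^5 / (0.025 × 3.08 × 10^6) = 8.42 m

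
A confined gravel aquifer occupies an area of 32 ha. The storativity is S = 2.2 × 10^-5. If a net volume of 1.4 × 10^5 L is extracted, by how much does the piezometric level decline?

Δh ≈ 19.9 m

A = 32 ha = 3.2 × 10^5 m²
ΔV = 1.4 × 10^5 L = 140 m³
Δh = ΔV / (S × A) = 140 m³ / (2.2 × 10^-5 × 3.2 × 10^5 m²) = 19.89 m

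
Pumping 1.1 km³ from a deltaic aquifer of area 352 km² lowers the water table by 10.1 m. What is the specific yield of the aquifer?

A = 352 km² = 3.52 × 10^8 m²
ΔV = 1.1 km³ = 1.1 × 10^9 m³
Sy = ΔV / (A × Δh) = 1.1 × 10^9 m³ / (3.52 × 10^8 m² × 10.1 m) = 0.3094

Sy ≈ 0.31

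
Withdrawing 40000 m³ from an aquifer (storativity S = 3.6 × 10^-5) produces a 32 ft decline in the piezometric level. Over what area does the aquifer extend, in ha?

A ≈ 11400 ha

Δh = 32 ft = 9.754 m
A = ΔV / (S × Δh) = 40000 / (3.6 × 10^-5 × 9.754) = 1.139 × 10^8 m²
A = 1.139 × 10^8 m² = 11390 ha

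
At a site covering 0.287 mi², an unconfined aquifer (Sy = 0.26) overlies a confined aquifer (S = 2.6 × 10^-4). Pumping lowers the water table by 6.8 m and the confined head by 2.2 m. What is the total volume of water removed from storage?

ΔV ≈ 1.31 × 10^6 m³

A = 0.287 mi² = 7.433 × 10^5 m²
Unconfined: ΔV_u = Sy × A × Δh_u = 0.26 × 7.433 × 10^5 × 6.8 = 1.314 × 10^6 m³
Confined: ΔV_c = S × A × Δh_c = 2.6 × 10^-4 × 7.433 × 10^5 × 2.2 = 425.2 m³
Total ΔV = 1.314 × 10^6 + 425.2 = 1.315 × 10^6 m³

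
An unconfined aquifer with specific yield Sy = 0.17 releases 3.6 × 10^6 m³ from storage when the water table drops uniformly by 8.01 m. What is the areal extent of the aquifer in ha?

A ≈ 264 ha

A = ΔV / (Sy × Δh) = 3.6 × 10^6 / (0.17 × 8.01) = 2.644 × 10^6 m²
A = 2.644 × 10^6 m² = 264.4 ha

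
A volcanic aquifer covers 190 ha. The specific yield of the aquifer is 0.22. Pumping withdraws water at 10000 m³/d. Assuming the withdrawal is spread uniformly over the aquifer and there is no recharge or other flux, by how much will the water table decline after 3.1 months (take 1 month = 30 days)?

A = 190 ha = 1.9 × 10^6 m²
t = 3.1 months = 93 d
ΔV = Q × t = 10000 m³/d × 93 d = 9.3 × 10^5 m³
Δh = ΔV / (Sy × A) = 9.3 × 10^5 / (0.22 × 1.9 × 10^6) = 2.225 m

Δh ≈ 2.22 m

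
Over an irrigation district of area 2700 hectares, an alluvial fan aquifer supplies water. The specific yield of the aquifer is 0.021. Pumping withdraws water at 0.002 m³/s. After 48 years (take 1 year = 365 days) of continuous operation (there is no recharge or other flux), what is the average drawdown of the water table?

Δh ≈ 5.34 m

A = 2700 hectares = 2.7 × 10^7 m²
Q = 0.002 m³/s = 172.8 m³/d
t = 48 years = 17520 d
ΔV = Q × t = 172.8 m³/d × 17520 d = 3.027 × 10^6 m³
Δh = ΔV / (Sy × A) = 3.027 × 10^6 / (0.021 × 2.7 × 10^7) = 5.339 m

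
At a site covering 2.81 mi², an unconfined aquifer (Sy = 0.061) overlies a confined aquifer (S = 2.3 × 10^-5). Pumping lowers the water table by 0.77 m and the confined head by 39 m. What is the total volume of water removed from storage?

ΔV ≈ 3.48 × 10^5 m³

A = 2.81 mi² = 7.278 × 10^6 m²
Unconfined: ΔV_u = Sy × A × Δh_u = 0.061 × 7.278 × 10^6 × 0.77 = 3.418 × 10^5 m³
Confined: ΔV_c = S × A × Δh_c = 2.3 × 10^-5 × 7.278 × 10^6 × 39 = 6528 m³
Total ΔV = 3.418 × 10^5 + 6528 = 3.484 × 10^5 m³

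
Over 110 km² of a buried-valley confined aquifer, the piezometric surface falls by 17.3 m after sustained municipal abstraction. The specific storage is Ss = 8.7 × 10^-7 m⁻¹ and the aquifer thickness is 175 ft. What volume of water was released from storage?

ΔV ≈ 88300 m³

b = 175 ft = 53.34 m
S = Ss × b = 8.7 × 10^-7 m⁻¹ × 53.34 m = 4.641 × 10^-5
A = 110 km² = 1.1 × 10^8 m²
ΔV = S × A × Δh = 4.641 × 10^-5 × 1.1 × 10^8 m² × 17.3 m = 88310 m³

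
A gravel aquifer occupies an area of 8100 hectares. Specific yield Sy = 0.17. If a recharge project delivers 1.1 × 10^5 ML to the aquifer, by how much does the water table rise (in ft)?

A = 8100 hectares = 8.1 × 10^7 m²
ΔV = 1.1 × 10^5 ML = 1.1 × 10^8 m³
Δh = ΔV / (Sy × A) = 1.1 × 10^8 m³ / (0.17 × 8.1 × 10^7 m²) = 7.988 m
Δh = 7.988 m = 26.21 ft

Δh ≈ 26.2 ft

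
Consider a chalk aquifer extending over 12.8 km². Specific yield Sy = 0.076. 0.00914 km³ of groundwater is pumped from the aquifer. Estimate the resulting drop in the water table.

A = 12.8 km² = 1.28 × 10^7 m²
ΔV = 0.00914 km³ = 9.14 × 10^6 m³
Δh = ΔV / (Sy × A) = 9.14 × 10^6 m³ / (0.076 × 1.28 × 10^7 m²) = 9.396 m

Δh ≈ 9.4 m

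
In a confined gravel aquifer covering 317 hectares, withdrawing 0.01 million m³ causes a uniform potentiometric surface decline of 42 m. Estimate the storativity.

A = 317 hectares = 3.17 × 10^6 m²
ΔV = 0.01 million m³ = 10000 m³
S = ΔV / (A × Δh) = 10000 m³ / (3.17 × 10^6 m² × 42 m) = 7.511 × 10^-5

S ≈ 7.5 × 10^-5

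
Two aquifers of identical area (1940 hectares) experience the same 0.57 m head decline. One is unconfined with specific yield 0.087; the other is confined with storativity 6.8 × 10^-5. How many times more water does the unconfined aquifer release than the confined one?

A = 1940 hectares = 1.94 × 10^7 m²
Unconfined: ΔV_u = Sy × A × Δh = 0.087 × 1.94 × 10^7 × 0.57 = 9.62 × 10^5 m³
Confined: ΔV_c = S × A × Δh = 6.8 × 10^-5 × 1.94 × 10^7 × 0.57 = 751.9 m³
Ratio = ΔV_u / ΔV_c = Sy / S = 0.087 / 6.8 × 10^-5 = 1279

ΔV_u / ΔV_c ≈ 1280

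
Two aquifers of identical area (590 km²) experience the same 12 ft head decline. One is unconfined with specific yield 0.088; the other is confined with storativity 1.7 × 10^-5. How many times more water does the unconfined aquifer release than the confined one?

ΔV_u / ΔV_c ≈ 5180

A = 590 km² = 5.9 × 10^8 m²
Δh = 12 ft = 3.658 m
Unconfined: ΔV_u = Sy × A × Δh = 0.088 × 5.9 × 10^8 × 3.658 = 1.899 × 10^8 m³
Confined: ΔV_c = S × A × Δh = 1.7 × 10^-5 × 5.9 × 10^8 × 3.658 = 36690 m³
Ratio = ΔV_u / ΔV_c = Sy / S = 0.088 / 1.7 × 10^-5 = 5176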